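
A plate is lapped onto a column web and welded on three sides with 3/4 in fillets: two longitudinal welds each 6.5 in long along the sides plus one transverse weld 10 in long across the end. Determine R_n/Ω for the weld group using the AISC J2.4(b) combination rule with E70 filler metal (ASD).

R_n/Ω ≈ 290 kips

E70XX → F_EXX = 70 ksi.
t_e = 0.707 × 0.75 = 0.5302 in.
R_nwl = 0.6 × 70 × 0.5302 × 13 = 289.5 kips (longitudinal, 2 welds).
R_nwt = 0.6 × 70 × 0.5302 × 10 = 222.7 kips (transverse, base value).
(i) R_nwl + R_nwt = 512.2 kips; (ii) 0.85 R_nwl + 1.5 R_nwt = 580.1 kips.
R_n = max = 580.1 kips [governs: (ii)]; R_n/Ω = 290.1 kips.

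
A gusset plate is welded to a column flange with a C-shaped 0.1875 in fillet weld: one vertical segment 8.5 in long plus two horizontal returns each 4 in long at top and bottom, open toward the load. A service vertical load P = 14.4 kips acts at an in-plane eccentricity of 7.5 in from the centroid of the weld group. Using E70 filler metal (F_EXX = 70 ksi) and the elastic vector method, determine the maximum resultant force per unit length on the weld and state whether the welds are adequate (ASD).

Total weld length L_w = 16.5 in. Treat welds as unit-width lines.
Centroid: x̄ = 2×4×2 / 16.5 = 0.9697 in from the vertical weld.
Polar moment about centroid: J = I_x + I_y = [8.5³/12 + 2×4×4.25²] + [8.5×0.9697² + 2(4³/12 + 4×1.03²)] = 222.8 in³.
Direct shear f_v = P/L_w = 14.4 / 16.5 = 0.8727 kip/in (vertical).
Torsion M = P·e = 14.4 × 7.5 = 108 kip·in.
Critical point at (x, y) = (3.03, 4.25) from centroid. f_tx = M·y/J = 2.06 kip/in; f_ty = M·x/J = 1.469 kip/in.
Resultant f_max = √[f_tx² + (f_v + f_ty)²] = √[2.06² + (0.8727 + 1.469)²] = 3.119 kip/in.
Capacity per unit length: r_n/Ω = (1/2.0) × 0.6 × 70 × (0.707 × 0.1875) = 2.784 kip/in.
3.119 > 2.784 → NOT adequate.

f_max ≈ 3.12 kip/in; NOT adequate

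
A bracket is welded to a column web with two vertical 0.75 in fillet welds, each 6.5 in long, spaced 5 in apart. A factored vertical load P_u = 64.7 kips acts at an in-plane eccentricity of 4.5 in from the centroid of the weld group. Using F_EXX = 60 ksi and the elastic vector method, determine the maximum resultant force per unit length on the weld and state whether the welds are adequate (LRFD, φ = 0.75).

Total weld length L_w = 13 in. Treat welds as unit-width lines.
Polar moment about centroid: J = 2[d³/12 + d(b/2)²] = 2[6.5³/12 + 6.5×2.5²] = 127 in³.
Direct shear f_v = P/L_w = 64.7 / 13 = 4.977 kip/in (vertical).
Torsion M = P·e = 64.7 × 4.5 = 291.15 kip·in.
Critical point at (x, y) = (2.5, 3.25) from centroid. f_tx = M·y/J = 7.449 kip/in; f_ty = M·x/J = 5.73 kip/in.
Resultant f_max = √[f_tx² + (f_v + f_ty)²] = √[7.449² + (4.977 + 5.73)²] = 13.04 kip/in.
Capacity per unit length: φr_n = 0.75 × 0.6 × 60 × (0.707 × 0.75) = 14.32 kip/in.
13.04 ≤ 14.32 → adequate.

f_max ≈ 13 kip/in; adequate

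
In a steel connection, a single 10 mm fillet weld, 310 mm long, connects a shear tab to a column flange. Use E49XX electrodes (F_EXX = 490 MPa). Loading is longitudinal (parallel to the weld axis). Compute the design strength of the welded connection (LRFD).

Effective throat t_e = 0.707 × 10 = 7.07 mm.
Total length L = 310 mm; A_we = 7.07 × 310 = 2192 mm².
F_nw = 0.6 F_EXX = 0.6 × 490 = 294 MPa.
φR_n = 0.75 × 294 × 2192 × 10⁻³ = 483.3 kN.

φR_n ≈ 483 kN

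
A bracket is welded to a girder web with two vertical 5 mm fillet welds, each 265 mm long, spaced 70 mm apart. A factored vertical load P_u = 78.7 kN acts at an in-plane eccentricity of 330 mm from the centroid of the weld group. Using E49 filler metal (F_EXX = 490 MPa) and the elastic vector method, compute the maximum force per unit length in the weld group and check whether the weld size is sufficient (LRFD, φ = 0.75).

Total weld length L_w = 530 mm. Treat welds as unit-width lines.
Polar moment about centroid: J = 2[d³/12 + d(b/2)²] = 2[265³/12 + 265×35²] = 3751000 mm³.
Direct shear f_v = P/L_w = 78.7×10³ / 530 = 148.5 N/mm (vertical).
Torsion M = P·e = 78.7×10³ × 330 = 25971000 N·mm.
Critical point at (x, y) = (35, 132.5) from centroid. f_tx = M·y/J = 917.4 N/mm; f_ty = M·x/J = 242.3 N/mm.
Resultant f_max = √[f_tx² + (f_v + f_ty)²] = √[917.4² + (148.5 + 242.3)²] = 997.2 N/mm.
Capacity per unit length: φr_n = 0.75 × 0.6 × 490 × (0.707 × 5) = 779.5 N/mm.
997.2 > 779.5 → NOT adequate.

f_max ≈ 997 N/mm; NOT adequate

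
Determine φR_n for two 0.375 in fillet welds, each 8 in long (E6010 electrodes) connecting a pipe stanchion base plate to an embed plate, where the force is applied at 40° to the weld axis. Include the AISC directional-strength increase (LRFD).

E60XX → F_EXX = 60 ksi.
t_e = 0.707 × 0.375 = 0.2651 in; A_we = 0.2651 × 16 = 4.242 in².
Directional factor: 1.0 + 0.5 sin^1.5(40°) = 1.258.
F_nw = 0.6 × 60 × 1.258 = 45.28 ksi.
φR_n = 0.75 × 45.28 × 4.242 = 144 kip.

φR_n ≈ 144 kip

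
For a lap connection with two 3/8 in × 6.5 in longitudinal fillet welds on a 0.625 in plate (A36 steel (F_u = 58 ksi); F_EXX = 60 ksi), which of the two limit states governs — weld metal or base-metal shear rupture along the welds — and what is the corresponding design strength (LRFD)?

φR_n ≈ 93.1 kip (weld metal governs)

t_e = 0.707 × 0.375 = 0.2651 in; L = 13 in.
Weld metal: φR_n = 0.75 × 0.6 × 60 × 0.2651 × 13 = 93.06 kip.
Base metal (shear rupture): φR_n = 0.75 × 0.6 × 58 × 0.625 × 13 = 212.1 kip.
Governing: weld metal.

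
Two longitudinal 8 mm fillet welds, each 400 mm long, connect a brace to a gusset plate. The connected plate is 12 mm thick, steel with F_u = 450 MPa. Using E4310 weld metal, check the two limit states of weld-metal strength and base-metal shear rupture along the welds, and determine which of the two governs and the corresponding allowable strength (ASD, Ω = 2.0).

E43XX → F_EXX = 430 MPa.
t_e = 0.707 × 8 = 5.656 mm; L = 800 mm.
Weld metal: R_n/Ω = (1/2.0) × 0.6 × 430 × 5.656 × 800 × 10⁻³ = 583.7 kN.
Base metal (shear rupture): R_n/Ω = (1/2.0) × 0.6 × 450 × 12 × 800 × 10⁻³ = 1296 kN.
Governing: weld metal.

R_n/Ω ≈ 584 kN (weld metal governs)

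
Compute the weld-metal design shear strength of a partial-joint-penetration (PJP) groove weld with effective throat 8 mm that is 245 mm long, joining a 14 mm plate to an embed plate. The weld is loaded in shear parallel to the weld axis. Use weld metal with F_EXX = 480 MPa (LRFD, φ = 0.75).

φR_n ≈ 423 kN

Effective throat (given) t_e = 8 mm.
A_we = 8 × 245 = 1960 mm².
F_nw = 0.6 F_EXX = 288 MPa.
φR_n = 0.75 × 288 × 1960 × 10⁻³ = 423.4 kN.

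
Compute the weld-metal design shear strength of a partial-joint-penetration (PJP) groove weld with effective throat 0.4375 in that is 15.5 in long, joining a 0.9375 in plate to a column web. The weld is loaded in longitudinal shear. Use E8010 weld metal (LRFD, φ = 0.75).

φR_n ≈ 244 kip

E80XX → F_EXX = 80 ksi.
Effective throat (given) t_e = 0.4375 in.
A_we = 0.4375 × 15.5 = 6.781 in².
F_nw = 0.6 F_EXX = 48 ksi.
φR_n = 0.75 × 48 × 6.781 = 244.1 kip.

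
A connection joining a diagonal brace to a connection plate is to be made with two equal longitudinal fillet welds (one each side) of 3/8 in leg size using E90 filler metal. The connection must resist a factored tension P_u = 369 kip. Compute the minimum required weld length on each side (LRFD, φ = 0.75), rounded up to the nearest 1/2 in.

E90XX → F_EXX = 90 ksi.
Throat t_e = 0.707 × 0.375 = 0.2651 in.
φr_n = 0.75 × 0.6 × 90 × 0.2651 = 10.74 kip/in.
L_req = P_u / φr_n = 369 / 10.74 = 34.37 in total.
Per side: 34.37 / 2 = 17.18 in.
Round up → use L = 17.5 in on each side.

L = 17.5 in on each side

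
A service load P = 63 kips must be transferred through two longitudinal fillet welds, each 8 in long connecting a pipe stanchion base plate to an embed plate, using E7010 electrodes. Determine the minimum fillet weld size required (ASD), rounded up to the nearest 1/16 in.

w = 5/16 in

E70XX → F_EXX = 70 ksi.
Total weld length L = 16 in.
Required throat t_e = P × Ω / (0.6 F_EXX × L) = 63 × 2.0 / (0.6 × 70 × 16) = 0.1875 in.
Required leg w = t_e / 0.707 = 0.2652 in → use 5/16 in.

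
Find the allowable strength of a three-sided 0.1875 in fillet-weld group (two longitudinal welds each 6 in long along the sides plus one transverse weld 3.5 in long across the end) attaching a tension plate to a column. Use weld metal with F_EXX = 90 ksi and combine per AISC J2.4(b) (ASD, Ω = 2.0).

R_n/Ω ≈ 55.5 kips

t_e = 0.707 × 0.1875 = 0.1326 in.
R_nwl = 0.6 × 90 × 0.1326 × 12 = 85.9 kips (longitudinal, 2 welds).
R_nwt = 0.6 × 90 × 0.1326 × 3.5 = 25.05 kips (transverse, base value).
(i) R_nwl + R_nwt = 111 kips; (ii) 0.85 R_nwl + 1.5 R_nwt = 110.6 kips.
R_n = max = 111 kips [governs: (i)]; R_n/Ω = 55.48 kips.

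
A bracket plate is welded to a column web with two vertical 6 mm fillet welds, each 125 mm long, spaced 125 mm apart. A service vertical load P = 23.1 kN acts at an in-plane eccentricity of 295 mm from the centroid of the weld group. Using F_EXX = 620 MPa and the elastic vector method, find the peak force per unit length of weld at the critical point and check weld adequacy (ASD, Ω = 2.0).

f_max ≈ 532 N/mm; adequate

Total weld length L_w = 250 mm. Treat welds as unit-width lines.
Polar moment about centroid: J = 2[d³/12 + d(b/2)²] = 2[125³/12 + 125×62.5²] = 1302000 mm³.
Direct shear f_v = P/L_w = 23.1×10³ / 250 = 92.4 N/mm (vertical).
Torsion M = P·e = 23.1×10³ × 295 = 6814500 N·mm.
Critical point at (x, y) = (62.5, 62.5) from centroid. f_tx = M·y/J = 327.1 N/mm; f_ty = M·x/J = 327.1 N/mm.
Resultant f_max = √[f_tx² + (f_v + f_ty)²] = √[327.1² + (92.4 + 327.1)²] = 531.9 N/mm.
Capacity per unit length: r_n/Ω = (1/2.0) × 0.6 × 620 × (0.707 × 6) = 789 N/mm.
531.9 ≤ 789 → adequate.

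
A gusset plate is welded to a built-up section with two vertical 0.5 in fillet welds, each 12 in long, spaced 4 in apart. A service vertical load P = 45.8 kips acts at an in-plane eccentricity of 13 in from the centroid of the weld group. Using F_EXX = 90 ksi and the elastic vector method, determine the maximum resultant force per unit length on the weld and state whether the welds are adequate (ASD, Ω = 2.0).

f_max ≈ 10.6 kip/in; NOT adequate

Total weld length L_w = 24 in. Treat welds as unit-width lines.
Polar moment about centroid: J = 2[d³/12 + d(b/2)²] = 2[12³/12 + 12×2²] = 384 in³.
Direct shear f_v = P/L_w = 45.8 / 24 = 1.908 kip/in (vertical).
Torsion M = P·e = 45.8 × 13 = 595.4 kip·in.
Critical point at (x, y) = (2, 6) from centroid. f_tx = M·y/J = 9.303 kip/in; f_ty = M·x/J = 3.101 kip/in.
Resultant f_max = √[f_tx² + (f_v + f_ty)²] = √[9.303² + (1.908 + 3.101)²] = 10.57 kip/in.
Capacity per unit length: r_n/Ω = (1/2.0) × 0.6 × 90 × (0.707 × 0.5) = 9.544 kip/in.
10.57 > 9.544 → NOT adequate.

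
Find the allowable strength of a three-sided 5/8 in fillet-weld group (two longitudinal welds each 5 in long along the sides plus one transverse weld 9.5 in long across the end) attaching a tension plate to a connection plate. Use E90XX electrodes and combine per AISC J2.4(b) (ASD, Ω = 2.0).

R_n/Ω ≈ 271 kip

E90XX → F_EXX = 90 ksi.
t_e = 0.707 × 0.625 = 0.4419 in.
R_nwl = 0.6 × 90 × 0.4419 × 10 = 238.6 kip (longitudinal, 2 welds).
R_nwt = 0.6 × 90 × 0.4419 × 9.5 = 226.7 kip (transverse, base value).
(i) R_nwl + R_nwt = 465.3 kip; (ii) 0.85 R_nwl + 1.5 R_nwt = 542.8 kip.
R_n = max = 542.8 kip [governs: (ii)]; R_n/Ω = 271.4 kip.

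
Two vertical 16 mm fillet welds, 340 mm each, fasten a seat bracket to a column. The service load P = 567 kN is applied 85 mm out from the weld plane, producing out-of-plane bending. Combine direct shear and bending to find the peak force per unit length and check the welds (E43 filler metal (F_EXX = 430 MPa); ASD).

f_max ≈ 1500 N/mm; NOT adequate

L_w = 2 × 340 = 680 mm; section modulus (unit throat) S = 2 × L²/6 = 38530 mm².
Direct shear f_v = P/L_w = 567×10³/680 = 833.8 N/mm.
Moment M = P × e = 567×10³ × 85 = 48195000 N·mm; bending f_b = M/S = 1251 N/mm.
f_max = √(f_v² + f_b²) = √(833.8² + 1251²) = 1503 N/mm.
r_n/Ω = (1/2.0) × 0.6 × 430 × (0.707 × 16) = 1459 N/mm → NOT adequate.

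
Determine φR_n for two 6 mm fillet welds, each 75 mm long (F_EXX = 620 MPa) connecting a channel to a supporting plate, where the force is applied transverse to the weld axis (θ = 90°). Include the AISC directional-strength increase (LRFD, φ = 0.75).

t_e = 0.707 × 6 = 4.242 mm; A_we = 4.242 × 150 = 636.3 mm².
Directional factor: 1.0 + 0.5 sin^1.5(90°) = 1.5.
F_nw = 0.6 × 620 × 1.5 = 558 MPa.
φR_n = 0.75 × 558 × 636.3 × 10⁻³ = 266.3 kN.

φR_n ≈ 266 kN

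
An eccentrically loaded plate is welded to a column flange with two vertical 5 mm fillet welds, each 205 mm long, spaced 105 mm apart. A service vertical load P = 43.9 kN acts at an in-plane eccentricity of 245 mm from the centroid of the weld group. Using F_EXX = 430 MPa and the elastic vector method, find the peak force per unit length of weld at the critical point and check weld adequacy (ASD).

f_max ≈ 540 N/mm; NOT adequate

Total weld length L_w = 410 mm. Treat welds as unit-width lines.
Polar moment about centroid: J = 2[d³/12 + d(b/2)²] = 2[205³/12 + 205×52.5²] = 2566000 mm³.
Direct shear f_v = P/L_w = 43.9×10³ / 410 = 107.1 N/mm (vertical).
Torsion M = P·e = 43.9×10³ × 245 = 10756000 N·mm.
Critical point at (x, y) = (52.5, 102.5) from centroid. f_tx = M·y/J = 429.6 N/mm; f_ty = M·x/J = 220.1 N/mm.
Resultant f_max = √[f_tx² + (f_v + f_ty)²] = √[429.6² + (107.1 + 220.1)²] = 540 N/mm.
Capacity per unit length: r_n/Ω = (1/2.0) × 0.6 × 430 × (0.707 × 5) = 456 N/mm.
540 > 456 → NOT adequate.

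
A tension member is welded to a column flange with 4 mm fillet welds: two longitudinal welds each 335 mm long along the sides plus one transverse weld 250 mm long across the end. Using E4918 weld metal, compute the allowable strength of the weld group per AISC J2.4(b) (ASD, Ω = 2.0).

R_n/Ω ≈ 393 kN

E49XX → F_EXX = 490 MPa.
t_e = 0.707 × 4 = 2.828 mm.
R_nwl = 0.6 × 490 × 2.828 × 670 × 10⁻³ = 557.1 kN (longitudinal, 2 welds).
R_nwt = 0.6 × 490 × 2.828 × 250 × 10⁻³ = 207.9 kN (transverse, base value).
(i) R_nwl + R_nwt = 764.9 kN; (ii) 0.85 R_nwl + 1.5 R_nwt = 785.3 kN.
R_n = max = 785.3 kN [governs: (ii)]; R_n/Ω = 392.6 kN.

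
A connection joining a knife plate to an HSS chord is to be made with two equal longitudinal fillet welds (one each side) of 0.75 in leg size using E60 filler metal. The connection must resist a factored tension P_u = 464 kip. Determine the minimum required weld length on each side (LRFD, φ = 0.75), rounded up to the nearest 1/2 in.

E60XX → F_EXX = 60 ksi.
Throat t_e = 0.707 × 0.75 = 0.5302 in.
φr_n = 0.75 × 0.6 × 60 × 0.5302 = 14.32 kip/in.
L_req = P_u / φr_n = 464 / 14.32 = 32.41 in total.
Per side: 32.41 / 2 = 16.2 in.
Round up → use L = 16.5 in on each side.

L = 16.5 in on each side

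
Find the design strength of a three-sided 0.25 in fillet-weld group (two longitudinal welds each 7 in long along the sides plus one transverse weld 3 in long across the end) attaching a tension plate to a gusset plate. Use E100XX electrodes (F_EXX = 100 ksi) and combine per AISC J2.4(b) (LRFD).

t_e = 0.707 × 0.25 = 0.1767 in.
R_nwl = 0.6 × 100 × 0.1767 × 14 = 148.5 kips (longitudinal, 2 welds).
R_nwt = 0.6 × 100 × 0.1767 × 3 = 31.81 kips (transverse, base value).
(i) R_nwl + R_nwt = 180.3 kips; (ii) 0.85 R_nwl + 1.5 R_nwt = 173.9 kips.
R_n = max = 180.3 kips [governs: (i)]; φR_n = 135.2 kips.

φR_n ≈ 135 kips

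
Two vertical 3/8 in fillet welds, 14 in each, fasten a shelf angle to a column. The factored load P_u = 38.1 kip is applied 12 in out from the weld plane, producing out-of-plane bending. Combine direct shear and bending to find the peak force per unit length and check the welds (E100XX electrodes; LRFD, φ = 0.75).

f_max ≈ 7.13 kip/in; adequate

E100XX → F_EXX = 100 ksi.
L_w = 2 × 14 = 28 in; section modulus (unit throat) S = 2 × L²/6 = 65.33 in².
Direct shear f_v = P/L_w = 38.1/28 = 1.361 kip/in.
Moment M = P × e = 38.1 × 12 = 457.2 kip·in; bending f_b = M/S = 6.998 kip/in.
f_max = √(f_v² + f_b²) = √(1.361² + 6.998²) = 7.129 kip/in.
φr_n = 0.75 × 0.6 × 100 × (0.707 × 0.375) = 11.93 kip/in → adequate.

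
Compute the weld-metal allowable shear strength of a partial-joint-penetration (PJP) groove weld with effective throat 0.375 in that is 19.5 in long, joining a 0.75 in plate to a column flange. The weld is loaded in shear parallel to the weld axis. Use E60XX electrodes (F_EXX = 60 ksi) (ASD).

R_n/Ω ≈ 132 kips

Effective throat (given) t_e = 0.375 in.
A_we = 0.375 × 19.5 = 7.312 in².
F_nw = 0.6 F_EXX = 36 ksi.
R_n/Ω = (36 × 7.312) / 2.0 = 131.6 kips.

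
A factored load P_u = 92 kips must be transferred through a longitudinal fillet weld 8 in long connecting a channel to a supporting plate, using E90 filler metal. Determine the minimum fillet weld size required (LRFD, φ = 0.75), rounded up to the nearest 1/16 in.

w = 7/16 in

E90XX → F_EXX = 90 ksi.
Total weld length L = 8 in.
Required throat t_e = P_u / (φ × 0.6 F_EXX × L) = 92 / (0.75 × 0.6 × 90 × 8) = 0.284 in.
Required leg w = t_e / 0.707 = 0.4016 in → use 7/16 in.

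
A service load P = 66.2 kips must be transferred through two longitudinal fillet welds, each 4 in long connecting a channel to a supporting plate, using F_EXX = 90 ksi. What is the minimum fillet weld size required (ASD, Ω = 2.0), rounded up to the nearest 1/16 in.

Total weld length L = 8 in.
Required throat t_e = P × Ω / (0.6 F_EXX × L) = 66.2 × 2.0 / (0.6 × 90 × 8) = 0.3065 in.
Required leg w = t_e / 0.707 = 0.4335 in → use 7/16 in.

w = 7/16 in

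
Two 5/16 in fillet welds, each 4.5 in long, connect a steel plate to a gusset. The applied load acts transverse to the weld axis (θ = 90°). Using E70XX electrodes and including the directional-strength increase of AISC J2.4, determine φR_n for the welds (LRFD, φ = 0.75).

E70XX → F_EXX = 70 ksi.
t_e = 0.707 × 0.3125 = 0.2209 in; A_we = 0.2209 × 9 = 1.988 in².
Directional factor: 1.0 + 0.5 sin^1.5(90°) = 1.5.
F_nw = 0.6 × 70 × 1.5 = 63 ksi.
φR_n = 0.75 × 63 × 1.988 = 93.95 kip.

φR_n ≈ 94 kip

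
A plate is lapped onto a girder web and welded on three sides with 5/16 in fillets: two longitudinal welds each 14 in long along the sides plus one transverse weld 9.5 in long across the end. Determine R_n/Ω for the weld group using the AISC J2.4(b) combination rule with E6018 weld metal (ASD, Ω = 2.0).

E60XX → F_EXX = 60 ksi.
t_e = 0.707 × 0.3125 = 0.2209 in.
R_nwl = 0.6 × 60 × 0.2209 × 28 = 222.7 kips (longitudinal, 2 welds).
R_nwt = 0.6 × 60 × 0.2209 × 9.5 = 75.56 kips (transverse, base value).
(i) R_nwl + R_nwt = 298.3 kips; (ii) 0.85 R_nwl + 1.5 R_nwt = 302.6 kips.
R_n = max = 302.6 kips [governs: (ii)]; R_n/Ω = 151.3 kips.

R_n/Ω ≈ 151 kips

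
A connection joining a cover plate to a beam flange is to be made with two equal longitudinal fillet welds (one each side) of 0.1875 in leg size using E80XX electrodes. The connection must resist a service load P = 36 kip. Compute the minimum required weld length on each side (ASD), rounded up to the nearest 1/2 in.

L = 6 in on each side

E80XX → F_EXX = 80 ksi.
Throat t_e = 0.707 × 0.1875 = 0.1326 in.
r_n/Ω = (0.6 × 80 × 0.1326) / 2.0 = 3.181 kip/in.
L_req = P / (r_n/Ω) = 36 / 3.181 = 11.32 in total.
Per side: 11.32 / 2 = 5.658 in.
Round up → use L = 6 in on each side.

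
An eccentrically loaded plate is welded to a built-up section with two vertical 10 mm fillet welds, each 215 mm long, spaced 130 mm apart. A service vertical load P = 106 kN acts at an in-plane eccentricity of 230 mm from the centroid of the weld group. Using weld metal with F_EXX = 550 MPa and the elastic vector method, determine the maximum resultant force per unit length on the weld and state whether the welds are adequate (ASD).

Total weld length L_w = 430 mm. Treat welds as unit-width lines.
Polar moment about centroid: J = 2[d³/12 + d(b/2)²] = 2[215³/12 + 215×65²] = 3473000 mm³.
Direct shear f_v = P/L_w = 106×10³ / 430 = 246.5 N/mm (vertical).
Torsion M = P·e = 106×10³ × 230 = 24380000 N·mm.
Critical point at (x, y) = (65, 107.5) from centroid. f_tx = M·y/J = 754.6 N/mm; f_ty = M·x/J = 456.3 N/mm.
Resultant f_max = √[f_tx² + (f_v + f_ty)²] = √[754.6² + (246.5 + 456.3)²] = 1031 N/mm.
Capacity per unit length: r_n/Ω = (1/2.0) × 0.6 × 550 × (0.707 × 10) = 1167 N/mm.
1031 ≤ 1167 → adequate.

f_max ≈ 1030 N/mm; adequate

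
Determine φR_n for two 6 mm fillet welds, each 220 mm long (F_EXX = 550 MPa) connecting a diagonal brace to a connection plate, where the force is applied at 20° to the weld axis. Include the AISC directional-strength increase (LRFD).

φR_n ≈ 508 kN

t_e = 0.707 × 6 = 4.242 mm; A_we = 4.242 × 440 = 1866 mm².
Directional factor: 1.0 + 0.5 sin^1.5(20°) = 1.1.
F_nw = 0.6 × 550 × 1.1 = 363 MPa.
φR_n = 0.75 × 363 × 1866 × 10⁻³ = 508.2 kN.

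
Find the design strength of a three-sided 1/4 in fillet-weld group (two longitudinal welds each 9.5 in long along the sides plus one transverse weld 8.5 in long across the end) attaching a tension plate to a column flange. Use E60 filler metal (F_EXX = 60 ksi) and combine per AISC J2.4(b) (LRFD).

t_e = 0.707 × 0.25 = 0.1767 in.
R_nwl = 0.6 × 60 × 0.1767 × 19 = 120.9 kips (longitudinal, 2 welds).
R_nwt = 0.6 × 60 × 0.1767 × 8.5 = 54.09 kips (transverse, base value).
(i) R_nwl + R_nwt = 175 kips; (ii) 0.85 R_nwl + 1.5 R_nwt = 183.9 kips.
R_n = max = 183.9 kips [governs: (ii)]; φR_n = 137.9 kips.

φR_n ≈ 138 kips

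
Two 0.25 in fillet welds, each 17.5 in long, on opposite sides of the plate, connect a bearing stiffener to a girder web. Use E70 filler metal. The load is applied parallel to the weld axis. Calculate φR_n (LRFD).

E70XX → F_EXX = 70 ksi.
Effective throat t_e = 0.707 × 0.25 = 0.1767 in.
Total length L = 35 in; A_we = 0.1767 × 35 = 6.186 in².
F_nw = 0.6 F_EXX = 0.6 × 70 = 42 ksi.
φR_n = 0.75 × 42 × 6.186 = 194.9 kips.

φR_n ≈ 195 kips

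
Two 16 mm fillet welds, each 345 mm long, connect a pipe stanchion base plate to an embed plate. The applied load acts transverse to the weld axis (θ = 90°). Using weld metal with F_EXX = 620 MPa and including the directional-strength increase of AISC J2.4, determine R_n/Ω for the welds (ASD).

t_e = 0.707 × 16 = 11.31 mm; A_we = 11.31 × 690 = 7805 mm².
Directional factor: 1.0 + 0.5 sin^1.5(90°) = 1.5.
F_nw = 0.6 × 620 × 1.5 = 558 MPa.
R_n/Ω = (558 × 7805) / 2.0 × 10⁻³ = 2178 kN.

R_n/Ω ≈ 2180 kN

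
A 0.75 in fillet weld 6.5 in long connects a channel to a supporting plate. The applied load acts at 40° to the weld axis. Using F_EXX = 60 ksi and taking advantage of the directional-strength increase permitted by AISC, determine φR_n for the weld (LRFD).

t_e = 0.707 × 0.75 = 0.5302 in; A_we = 0.5302 × 6.5 = 3.447 in².
Directional factor: 1.0 + 0.5 sin^1.5(40°) = 1.258.
F_nw = 0.6 × 60 × 1.258 = 45.28 ksi.
φR_n = 0.75 × 45.28 × 3.447 = 117 kip.

φR_n ≈ 117 kip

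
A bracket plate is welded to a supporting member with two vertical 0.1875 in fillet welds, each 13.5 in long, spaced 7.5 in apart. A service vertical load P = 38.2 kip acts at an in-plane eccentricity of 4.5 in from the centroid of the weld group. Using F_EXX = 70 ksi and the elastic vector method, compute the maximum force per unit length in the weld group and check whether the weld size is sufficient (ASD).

Total weld length L_w = 27 in. Treat welds as unit-width lines.
Polar moment about centroid: J = 2[d³/12 + d(b/2)²] = 2[13.5³/12 + 13.5×3.75²] = 789.8 in³.
Direct shear f_v = P/L_w = 38.2 / 27 = 1.415 kip/in (vertical).
Torsion M = P·e = 38.2 × 4.5 = 171.9 kip·in.
Critical point at (x, y) = (3.75, 6.75) from centroid. f_tx = M·y/J = 1.469 kip/in; f_ty = M·x/J = 0.8162 kip/in.
Resultant f_max = √[f_tx² + (f_v + f_ty)²] = √[1.469² + (1.415 + 0.8162)²] = 2.671 kip/in.
Capacity per unit length: r_n/Ω = (1/2.0) × 0.6 × 70 × (0.707 × 0.1875) = 2.784 kip/in.
2.671 ≤ 2.784 → adequate.

f_max ≈ 2.67 kip/in; adequate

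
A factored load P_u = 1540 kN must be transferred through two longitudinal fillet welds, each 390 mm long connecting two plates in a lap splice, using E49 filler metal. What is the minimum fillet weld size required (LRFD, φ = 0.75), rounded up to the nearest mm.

E49XX → F_EXX = 490 MPa.
Total weld length L = 780 mm.
Required throat t_e = P_u / (φ × 0.6 F_EXX × L) = 1540 / (0.75 × 0.6 × 490 × 780 × 10⁻³) = 8.954 mm.
Required leg w = t_e / 0.707 = 12.66 mm → use 13 mm.

w = 13 mm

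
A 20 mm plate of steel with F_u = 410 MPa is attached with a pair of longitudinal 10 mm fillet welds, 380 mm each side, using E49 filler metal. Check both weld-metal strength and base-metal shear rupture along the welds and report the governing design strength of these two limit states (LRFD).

φR_n ≈ 1180 kN (weld metal governs)

E49XX → F_EXX = 490 MPa.
t_e = 0.707 × 10 = 7.07 mm; L = 760 mm.
Weld metal: φR_n = 0.75 × 0.6 × 490 × 7.07 × 760 × 10⁻³ = 1185 kN.
Base metal (shear rupture): φR_n = 0.75 × 0.6 × 410 × 20 × 760 × 10⁻³ = 2804 kN.
Governing: weld metal.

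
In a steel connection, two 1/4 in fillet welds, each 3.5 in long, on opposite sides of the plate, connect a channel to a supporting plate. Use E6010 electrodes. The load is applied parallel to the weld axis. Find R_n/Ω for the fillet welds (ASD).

R_n/Ω ≈ 22.3 kips

E60XX → F_EXX = 60 ksi.
Effective throat t_e = 0.707 × 0.25 = 0.1767 in.
Total length L = 7 in; A_we = 0.1767 × 7 = 1.237 in².
F_nw = 0.6 F_EXX = 0.6 × 60 = 36 ksi.
R_n = 36 × 1.237 = 44.54 kips; R_n/Ω = 44.54/2.0 = 22.27 kips.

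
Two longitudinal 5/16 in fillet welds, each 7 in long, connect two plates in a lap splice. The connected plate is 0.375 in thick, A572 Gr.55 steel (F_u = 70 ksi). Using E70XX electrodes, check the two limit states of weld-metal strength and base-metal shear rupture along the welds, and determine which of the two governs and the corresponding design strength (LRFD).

φR_n ≈ 97.4 kip (weld metal governs)

E70XX → F_EXX = 70 ksi.
t_e = 0.707 × 0.3125 = 0.2209 in; L = 14 in.
Weld metal: φR_n = 0.75 × 0.6 × 70 × 0.2209 × 14 = 97.43 kip.
Base metal (shear rupture): φR_n = 0.75 × 0.6 × 70 × 0.375 × 14 = 165.4 kip.
Governing: weld metal.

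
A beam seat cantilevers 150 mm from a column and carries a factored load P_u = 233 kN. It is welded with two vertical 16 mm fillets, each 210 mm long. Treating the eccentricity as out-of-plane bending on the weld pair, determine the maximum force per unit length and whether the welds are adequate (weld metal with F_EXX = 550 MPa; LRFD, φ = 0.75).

f_max ≈ 2440 N/mm; adequate

L_w = 2 × 210 = 420 mm; section modulus (unit throat) S = 2 × L²/6 = 14700 mm².
Direct shear f_v = P/L_w = 233×10³/420 = 554.8 N/mm.
Moment M = P × e = 233×10³ × 150 = 34950000 N·mm; bending f_b = M/S = 2378 N/mm.
f_max = √(f_v² + f_b²) = √(554.8² + 2378²) = 2441 N/mm.
φr_n = 0.75 × 0.6 × 550 × (0.707 × 16) = 2800 N/mm → adequate.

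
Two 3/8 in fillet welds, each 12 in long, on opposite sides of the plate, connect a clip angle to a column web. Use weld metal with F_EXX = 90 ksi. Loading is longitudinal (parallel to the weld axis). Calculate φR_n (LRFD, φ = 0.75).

Effective throat t_e = 0.707 × 0.375 = 0.2651 in.
Total length L = 24 in; A_we = 0.2651 × 24 = 6.363 in².
F_nw = 0.6 F_EXX = 0.6 × 90 = 54 ksi.
φR_n = 0.75 × 54 × 6.363 = 257.7 kip.

φR_n ≈ 258 kip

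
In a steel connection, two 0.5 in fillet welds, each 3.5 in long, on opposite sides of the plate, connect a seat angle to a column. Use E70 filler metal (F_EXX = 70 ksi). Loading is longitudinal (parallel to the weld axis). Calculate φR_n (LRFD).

Effective throat t_e = 0.707 × 0.5 = 0.3535 in.
Total length L = 7 in; A_we = 0.3535 × 7 = 2.474 in².
F_nw = 0.6 F_EXX = 0.6 × 70 = 42 ksi.
φR_n = 0.75 × 42 × 2.474 = 77.95 kip.

φR_n ≈ 77.9 kip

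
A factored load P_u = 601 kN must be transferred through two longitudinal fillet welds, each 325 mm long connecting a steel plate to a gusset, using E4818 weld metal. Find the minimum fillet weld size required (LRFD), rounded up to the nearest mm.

w = 7 mm

E48XX → F_EXX = 480 MPa.
Total weld length L = 650 mm.
Required throat t_e = P_u / (φ × 0.6 F_EXX × L) = 601 / (0.75 × 0.6 × 480 × 650 × 10⁻³) = 4.281 mm.
Required leg w = t_e / 0.707 = 6.055 mm → use 7 mm.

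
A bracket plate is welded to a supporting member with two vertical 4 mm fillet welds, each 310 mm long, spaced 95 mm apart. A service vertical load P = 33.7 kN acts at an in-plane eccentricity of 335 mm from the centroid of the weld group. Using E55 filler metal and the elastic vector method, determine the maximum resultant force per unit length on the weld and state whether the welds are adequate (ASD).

E55XX → F_EXX = 550 MPa.
Total weld length L_w = 620 mm. Treat welds as unit-width lines.
Polar moment about centroid: J = 2[d³/12 + d(b/2)²] = 2[310³/12 + 310×47.5²] = 6364000 mm³.
Direct shear f_v = P/L_w = 33.7×10³ / 620 = 54.35 N/mm (vertical).
Torsion M = P·e = 33.7×10³ × 335 = 11290000 N·mm.
Critical point at (x, y) = (47.5, 155) from centroid. f_tx = M·y/J = 275 N/mm; f_ty = M·x/J = 84.26 N/mm.
Resultant f_max = √[f_tx² + (f_v + f_ty)²] = √[275² + (54.35 + 84.26)²] = 307.9 N/mm.
Capacity per unit length: r_n/Ω = (1/2.0) × 0.6 × 550 × (0.707 × 4) = 466.6 N/mm.
307.9 ≤ 466.6 → adequate.

f_max ≈ 308 N/mm; adequate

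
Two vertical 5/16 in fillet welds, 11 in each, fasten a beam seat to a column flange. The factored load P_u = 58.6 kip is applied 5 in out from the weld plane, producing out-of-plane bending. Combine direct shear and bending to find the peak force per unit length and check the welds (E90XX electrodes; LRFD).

E90XX → F_EXX = 90 ksi.
L_w = 2 × 11 = 22 in; section modulus (unit throat) S = 2 × L²/6 = 40.33 in².
Direct shear f_v = P/L_w = 58.6/22 = 2.664 kip/in.
Moment M = P × e = 58.6 × 5 = 293 kip·in; bending f_b = M/S = 7.264 kip/in.
f_max = √(f_v² + f_b²) = √(2.664² + 7.264²) = 7.737 kip/in.
φr_n = 0.75 × 0.6 × 90 × (0.707 × 0.3125) = 8.948 kip/in → adequate.

f_max ≈ 7.74 kip/in; adequate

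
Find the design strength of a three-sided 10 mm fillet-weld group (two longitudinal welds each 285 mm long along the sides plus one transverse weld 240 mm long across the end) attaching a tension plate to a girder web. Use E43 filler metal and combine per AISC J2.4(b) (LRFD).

φR_n ≈ 1160 kN

E43XX → F_EXX = 430 MPa.
t_e = 0.707 × 10 = 7.07 mm.
R_nwl = 0.6 × 430 × 7.07 × 570 × 10⁻³ = 1040 kN (longitudinal, 2 welds).
R_nwt = 0.6 × 430 × 7.07 × 240 × 10⁻³ = 437.8 kN (transverse, base value).
(i) R_nwl + R_nwt = 1477 kN; (ii) 0.85 R_nwl + 1.5 R_nwt = 1540 kN.
R_n = max = 1540 kN [governs: (ii)]; φR_n = 1155 kN.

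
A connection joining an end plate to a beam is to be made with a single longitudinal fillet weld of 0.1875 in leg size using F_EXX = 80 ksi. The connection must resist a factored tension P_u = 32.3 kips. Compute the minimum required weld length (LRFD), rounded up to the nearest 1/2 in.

Throat t_e = 0.707 × 0.1875 = 0.1326 in.
φr_n = 0.75 × 0.6 × 80 × 0.1326 = 4.772 kips/in.
L_req = P_u / φr_n = 32.3 / 4.772 = 6.768 in total.
Round up → use L = 7 in.

L = 7 in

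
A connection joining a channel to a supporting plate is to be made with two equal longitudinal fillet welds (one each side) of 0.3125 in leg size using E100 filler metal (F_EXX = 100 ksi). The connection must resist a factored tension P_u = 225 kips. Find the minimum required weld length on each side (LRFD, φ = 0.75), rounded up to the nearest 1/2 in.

Throat t_e = 0.707 × 0.3125 = 0.2209 in.
φr_n = 0.75 × 0.6 × 100 × 0.2209 = 9.942 kips/in.
L_req = P_u / φr_n = 225 / 9.942 = 22.63 in total.
Per side: 22.63 / 2 = 11.32 in.
Round up → use L = 11.5 in on each side.

L = 11.5 in on each side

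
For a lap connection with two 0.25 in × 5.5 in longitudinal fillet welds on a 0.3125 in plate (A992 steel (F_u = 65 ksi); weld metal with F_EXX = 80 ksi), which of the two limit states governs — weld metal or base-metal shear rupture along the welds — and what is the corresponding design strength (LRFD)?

t_e = 0.707 × 0.25 = 0.1767 in; L = 11 in.
Weld metal: φR_n = 0.75 × 0.6 × 80 × 0.1767 × 11 = 69.99 kips.
Base metal (shear rupture): φR_n = 0.75 × 0.6 × 65 × 0.3125 × 11 = 100.5 kips.
Governing: weld metal.

φR_n ≈ 70 kips (weld metal governs)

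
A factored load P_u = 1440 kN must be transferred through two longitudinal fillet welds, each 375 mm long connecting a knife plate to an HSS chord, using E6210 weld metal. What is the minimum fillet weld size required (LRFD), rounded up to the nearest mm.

E62XX → F_EXX = 620 MPa.
Total weld length L = 750 mm.
Required throat t_e = P_u / (φ × 0.6 F_EXX × L) = 1440 / (0.75 × 0.6 × 620 × 750 × 10⁻³) = 6.882 mm.
Required leg w = t_e / 0.707 = 9.734 mm → use 10 mm.

w = 10 mm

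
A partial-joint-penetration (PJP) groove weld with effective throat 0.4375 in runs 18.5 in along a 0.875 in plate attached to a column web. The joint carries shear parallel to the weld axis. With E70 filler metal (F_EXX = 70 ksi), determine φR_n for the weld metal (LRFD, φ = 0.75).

φR_n ≈ 255 kip

Effective throat (given) t_e = 0.4375 in.
A_we = 0.4375 × 18.5 = 8.094 in².
F_nw = 0.6 F_EXX = 42 ksi.
φR_n = 0.75 × 42 × 8.094 = 255 kip.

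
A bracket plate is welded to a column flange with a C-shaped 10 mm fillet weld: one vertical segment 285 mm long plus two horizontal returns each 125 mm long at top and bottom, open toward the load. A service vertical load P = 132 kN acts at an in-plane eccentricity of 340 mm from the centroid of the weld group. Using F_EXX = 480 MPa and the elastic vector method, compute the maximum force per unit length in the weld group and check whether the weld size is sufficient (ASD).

Total weld length L_w = 535 mm. Treat welds as unit-width lines.
Centroid: x̄ = 2×125×62.5 / 535 = 29.21 mm from the vertical weld.
Polar moment about centroid: J = I_x + I_y = [285³/12 + 2×125×142.5²] + [285×29.21² + 2(125³/12 + 125×33.29²)] = 7851000 mm³.
Direct shear f_v = P/L_w = 132×10³ / 535 = 246.7 N/mm (vertical).
Torsion M = P·e = 132×10³ × 340 = 44880000 N·mm.
Critical point at (x, y) = (95.79, 142.5) from centroid. f_tx = M·y/J = 814.6 N/mm; f_ty = M·x/J = 547.6 N/mm.
Resultant f_max = √[f_tx² + (f_v + f_ty)²] = √[814.6² + (246.7 + 547.6)²] = 1138 N/mm.
Capacity per unit length: r_n/Ω = (1/2.0) × 0.6 × 480 × (0.707 × 10) = 1018 N/mm.
1138 > 1018 → NOT adequate.

f_max ≈ 1140 N/mm; NOT adequate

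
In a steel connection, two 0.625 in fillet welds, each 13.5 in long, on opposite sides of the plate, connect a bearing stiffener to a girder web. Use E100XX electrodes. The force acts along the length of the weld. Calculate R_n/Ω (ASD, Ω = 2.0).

R_n/Ω ≈ 358 kips

E100XX → F_EXX = 100 ksi.
Effective throat t_e = 0.707 × 0.625 = 0.4419 in.
Total length L = 27 in; A_we = 0.4419 × 27 = 11.93 in².
F_nw = 0.6 F_EXX = 0.6 × 100 = 60 ksi.
R_n = 60 × 11.93 = 715.8 kips; R_n/Ω = 715.8/2.0 = 357.9 kips.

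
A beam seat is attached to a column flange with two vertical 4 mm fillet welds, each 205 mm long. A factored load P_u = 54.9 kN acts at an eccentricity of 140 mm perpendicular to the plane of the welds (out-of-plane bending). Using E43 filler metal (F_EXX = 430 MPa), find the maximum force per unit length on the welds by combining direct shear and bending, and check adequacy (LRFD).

L_w = 2 × 205 = 410 mm; section modulus (unit throat) S = 2 × L²/6 = 14010 mm².
Direct shear f_v = P/L_w = 54.9×10³/410 = 133.9 N/mm.
Moment M = P × e = 54.9×10³ × 140 = 7686000 N·mm; bending f_b = M/S = 548.7 N/mm.
f_max = √(f_v² + f_b²) = √(133.9² + 548.7²) = 564.8 N/mm.
φr_n = 0.75 × 0.6 × 430 × (0.707 × 4) = 547.2 N/mm → NOT adequate.

f_max ≈ 565 N/mm; NOT adequate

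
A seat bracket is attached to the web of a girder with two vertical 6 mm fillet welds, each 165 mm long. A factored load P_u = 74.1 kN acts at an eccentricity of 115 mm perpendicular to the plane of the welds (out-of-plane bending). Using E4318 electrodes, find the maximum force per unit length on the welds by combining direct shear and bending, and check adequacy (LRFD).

f_max ≈ 965 N/mm; NOT adequate

E43XX → F_EXX = 430 MPa.
L_w = 2 × 165 = 330 mm; section modulus (unit throat) S = 2 × L²/6 = 9075 mm².
Direct shear f_v = P/L_w = 74.1×10³/330 = 224.5 N/mm.
Moment M = P × e = 74.1×10³ × 115 = 8521500 N·mm; bending f_b = M/S = 939 N/mm.
f_max = √(f_v² + f_b²) = √(224.5² + 939²) = 965.5 N/mm.
φr_n = 0.75 × 0.6 × 430 × (0.707 × 6) = 820.8 N/mm → NOT adequate.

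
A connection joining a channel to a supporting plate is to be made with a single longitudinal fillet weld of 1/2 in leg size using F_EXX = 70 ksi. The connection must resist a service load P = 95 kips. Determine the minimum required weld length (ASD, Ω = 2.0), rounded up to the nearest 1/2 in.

L = 13 in

Throat t_e = 0.707 × 0.5 = 0.3535 in.
r_n/Ω = (0.6 × 70 × 0.3535) / 2.0 = 7.423 kip/in.
L_req = P / (r_n/Ω) = 95 / 7.423 = 12.8 in total.
Round up → use L = 13 in.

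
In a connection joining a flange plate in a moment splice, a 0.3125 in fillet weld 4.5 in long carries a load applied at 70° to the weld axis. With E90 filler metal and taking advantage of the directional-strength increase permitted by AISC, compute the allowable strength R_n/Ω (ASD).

E90XX → F_EXX = 90 ksi.
t_e = 0.707 × 0.3125 = 0.2209 in; A_we = 0.2209 × 4.5 = 0.9942 in².
Directional factor: 1.0 + 0.5 sin^1.5(70°) = 1.455.
F_nw = 0.6 × 90 × 1.455 = 78.59 ksi.
R_n/Ω = (78.59 × 0.9942) / 2.0 = 39.07 kip.

R_n/Ω ≈ 39.1 kip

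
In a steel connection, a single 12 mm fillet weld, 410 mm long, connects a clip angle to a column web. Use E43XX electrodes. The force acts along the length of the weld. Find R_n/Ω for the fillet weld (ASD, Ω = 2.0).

E43XX → F_EXX = 430 MPa.
Effective throat t_e = 0.707 × 12 = 8.484 mm.
Total length L = 410 mm; A_we = 8.484 × 410 = 3478 mm².
F_nw = 0.6 F_EXX = 0.6 × 430 = 258 MPa.
R_n = 258 × 3478 × 10⁻³ = 897.4 kN; R_n/Ω = 897.4/2.0 = 448.7 kN.

R_n/Ω ≈ 449 kN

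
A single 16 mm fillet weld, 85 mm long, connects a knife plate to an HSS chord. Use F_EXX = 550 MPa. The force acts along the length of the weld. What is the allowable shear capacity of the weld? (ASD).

Effective throat t_e = 0.707 × 16 = 11.31 mm.
Total length L = 85 mm; A_we = 11.31 × 85 = 961.5 mm².
F_nw = 0.6 F_EXX = 0.6 × 550 = 330 MPa.
R_n = 330 × 961.5 × 10⁻³ = 317.3 kN; R_n/Ω = 317.3/2.0 = 158.7 kN.

R_n/Ω ≈ 159 kN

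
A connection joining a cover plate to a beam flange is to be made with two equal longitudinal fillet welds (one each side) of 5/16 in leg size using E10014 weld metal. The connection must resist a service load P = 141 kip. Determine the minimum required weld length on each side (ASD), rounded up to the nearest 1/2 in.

E100XX → F_EXX = 100 ksi.
Throat t_e = 0.707 × 0.3125 = 0.2209 in.
r_n/Ω = (0.6 × 100 × 0.2209) / 2.0 = 6.628 kip/in.
L_req = P / (r_n/Ω) = 141 / 6.628 = 21.27 in total.
Per side: 21.27 / 2 = 10.64 in.
Round up → use L = 11 in on each side.

L = 11 in on each side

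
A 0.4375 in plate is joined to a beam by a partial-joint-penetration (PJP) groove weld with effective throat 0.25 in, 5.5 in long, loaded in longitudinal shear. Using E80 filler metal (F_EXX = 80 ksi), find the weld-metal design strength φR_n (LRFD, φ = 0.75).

φR_n ≈ 49.5 kip

Effective throat (given) t_e = 0.25 in.
A_we = 0.25 × 5.5 = 1.375 in².
F_nw = 0.6 F_EXX = 48 ksi.
φR_n = 0.75 × 48 × 1.375 = 49.5 kip.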